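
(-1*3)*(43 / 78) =-43 / 26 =-1.65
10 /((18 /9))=5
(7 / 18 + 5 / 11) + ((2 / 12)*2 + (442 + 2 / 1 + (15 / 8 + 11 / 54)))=1062679 / 2376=447.26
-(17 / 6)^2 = -289 / 36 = -8.03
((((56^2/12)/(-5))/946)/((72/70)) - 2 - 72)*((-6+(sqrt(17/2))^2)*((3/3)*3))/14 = -1182175/29799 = -39.67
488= 488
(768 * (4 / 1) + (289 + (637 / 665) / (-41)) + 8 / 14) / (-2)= -45826304 / 27265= -1680.77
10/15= 2/3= 0.67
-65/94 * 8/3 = -260/141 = -1.84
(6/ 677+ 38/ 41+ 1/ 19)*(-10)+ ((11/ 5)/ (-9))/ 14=-9.90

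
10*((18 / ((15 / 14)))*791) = 132888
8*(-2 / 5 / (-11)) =0.29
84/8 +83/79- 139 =-20137/158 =-127.45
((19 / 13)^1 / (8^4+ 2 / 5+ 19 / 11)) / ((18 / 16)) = 440 / 1387971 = 0.00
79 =79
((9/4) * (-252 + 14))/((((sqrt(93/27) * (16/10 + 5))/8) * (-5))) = 69.95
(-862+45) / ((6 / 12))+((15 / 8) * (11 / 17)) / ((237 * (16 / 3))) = -280890971 / 171904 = -1634.00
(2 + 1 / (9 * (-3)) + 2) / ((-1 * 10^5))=-0.00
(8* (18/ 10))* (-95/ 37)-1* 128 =-6104/ 37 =-164.97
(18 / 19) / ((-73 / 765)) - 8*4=-58154 / 1387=-41.93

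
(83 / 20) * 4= 83 / 5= 16.60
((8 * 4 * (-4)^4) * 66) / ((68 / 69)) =9326592 / 17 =548623.06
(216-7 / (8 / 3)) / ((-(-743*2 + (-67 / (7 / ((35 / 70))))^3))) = 195167 / 1459449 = 0.13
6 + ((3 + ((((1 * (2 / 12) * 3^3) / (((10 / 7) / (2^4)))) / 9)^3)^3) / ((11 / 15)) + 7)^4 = 1014324127037577556682425775383952905111407319364284726 / 340887345373630523681640625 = 2975540573164500354493959000.00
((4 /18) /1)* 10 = 20 /9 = 2.22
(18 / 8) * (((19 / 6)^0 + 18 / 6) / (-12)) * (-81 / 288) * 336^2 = 23814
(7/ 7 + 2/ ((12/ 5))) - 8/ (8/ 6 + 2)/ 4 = 37/ 30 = 1.23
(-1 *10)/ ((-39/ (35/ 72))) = 175/ 1404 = 0.12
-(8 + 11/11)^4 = -6561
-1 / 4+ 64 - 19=179 / 4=44.75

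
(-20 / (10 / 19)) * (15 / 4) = -285 / 2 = -142.50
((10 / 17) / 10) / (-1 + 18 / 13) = 13 / 85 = 0.15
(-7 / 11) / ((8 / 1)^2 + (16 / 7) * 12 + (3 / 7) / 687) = -11221 / 1612171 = -0.01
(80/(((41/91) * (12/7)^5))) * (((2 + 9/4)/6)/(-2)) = -4.25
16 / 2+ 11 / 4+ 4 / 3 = 145 / 12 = 12.08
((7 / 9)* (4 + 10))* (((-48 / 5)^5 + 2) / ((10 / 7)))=-87395617274 / 140625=-621479.95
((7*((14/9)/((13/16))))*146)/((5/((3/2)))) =114464/195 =586.99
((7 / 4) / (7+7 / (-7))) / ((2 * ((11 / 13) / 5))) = 455 / 528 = 0.86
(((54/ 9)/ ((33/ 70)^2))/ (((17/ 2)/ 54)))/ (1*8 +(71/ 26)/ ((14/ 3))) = 5136768/ 257125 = 19.98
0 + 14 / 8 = 7 / 4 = 1.75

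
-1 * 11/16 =-11/16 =-0.69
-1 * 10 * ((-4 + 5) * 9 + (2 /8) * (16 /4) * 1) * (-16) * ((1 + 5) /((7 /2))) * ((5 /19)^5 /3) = 20000000 /17332693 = 1.15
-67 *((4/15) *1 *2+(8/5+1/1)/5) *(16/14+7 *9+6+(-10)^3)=34452137/525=65623.12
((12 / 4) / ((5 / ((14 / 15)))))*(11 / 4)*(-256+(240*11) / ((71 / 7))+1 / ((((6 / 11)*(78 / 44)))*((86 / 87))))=19538827 / 2381340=8.20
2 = 2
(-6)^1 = -6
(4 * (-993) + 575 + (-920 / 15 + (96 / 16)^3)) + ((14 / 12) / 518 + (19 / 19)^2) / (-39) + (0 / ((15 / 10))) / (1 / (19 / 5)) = -56144689 / 17316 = -3242.36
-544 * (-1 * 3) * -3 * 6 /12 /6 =-408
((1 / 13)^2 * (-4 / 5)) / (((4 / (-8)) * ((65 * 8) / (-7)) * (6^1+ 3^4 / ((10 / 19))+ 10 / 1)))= -14 / 18663515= -0.00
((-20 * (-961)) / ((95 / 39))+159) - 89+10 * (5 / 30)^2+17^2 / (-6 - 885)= 269518795 / 33858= 7960.27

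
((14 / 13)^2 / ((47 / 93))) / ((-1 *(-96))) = 0.02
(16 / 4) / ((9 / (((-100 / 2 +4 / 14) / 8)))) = -58 / 21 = -2.76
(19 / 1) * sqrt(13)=19 * sqrt(13)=68.51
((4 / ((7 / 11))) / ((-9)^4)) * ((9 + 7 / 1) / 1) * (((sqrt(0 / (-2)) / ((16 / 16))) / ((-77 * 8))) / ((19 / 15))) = 0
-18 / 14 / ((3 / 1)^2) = -1 / 7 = -0.14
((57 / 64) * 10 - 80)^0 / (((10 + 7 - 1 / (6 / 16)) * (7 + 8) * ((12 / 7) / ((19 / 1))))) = 133 / 2580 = 0.05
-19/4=-4.75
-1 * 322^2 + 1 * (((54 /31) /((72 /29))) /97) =-1247111065 /12028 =-103683.99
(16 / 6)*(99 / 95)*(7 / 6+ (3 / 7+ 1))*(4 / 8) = 2398 / 665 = 3.61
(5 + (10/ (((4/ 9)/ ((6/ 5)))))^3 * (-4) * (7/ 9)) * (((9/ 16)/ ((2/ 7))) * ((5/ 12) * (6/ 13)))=-19287765/ 832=-23182.41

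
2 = 2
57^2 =3249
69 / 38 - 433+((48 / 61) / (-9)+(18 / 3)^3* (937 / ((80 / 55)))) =482305895 / 3477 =138713.23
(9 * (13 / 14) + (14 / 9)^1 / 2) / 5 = 1151 / 630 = 1.83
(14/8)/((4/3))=21/16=1.31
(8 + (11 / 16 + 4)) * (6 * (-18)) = -5481 / 4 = -1370.25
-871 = -871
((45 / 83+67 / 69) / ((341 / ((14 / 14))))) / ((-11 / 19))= -164654 / 21481977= -0.01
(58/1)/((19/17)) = 986/19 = 51.89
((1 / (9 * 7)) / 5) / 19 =1 / 5985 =0.00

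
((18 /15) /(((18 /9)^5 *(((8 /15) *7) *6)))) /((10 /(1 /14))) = 3 /250880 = 0.00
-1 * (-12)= 12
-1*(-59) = 59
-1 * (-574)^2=-329476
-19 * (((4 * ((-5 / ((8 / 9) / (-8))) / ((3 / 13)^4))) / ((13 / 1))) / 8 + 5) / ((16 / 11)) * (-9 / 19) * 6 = 365475 / 16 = 22842.19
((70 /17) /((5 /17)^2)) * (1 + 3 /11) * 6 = 19992 /55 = 363.49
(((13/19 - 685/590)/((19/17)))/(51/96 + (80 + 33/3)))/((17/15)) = -256560/62384771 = -0.00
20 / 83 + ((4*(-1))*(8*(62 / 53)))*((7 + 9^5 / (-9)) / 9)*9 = 1079261348 / 4399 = 245342.43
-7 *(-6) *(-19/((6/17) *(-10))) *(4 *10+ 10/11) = 101745/11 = 9249.55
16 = 16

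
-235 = -235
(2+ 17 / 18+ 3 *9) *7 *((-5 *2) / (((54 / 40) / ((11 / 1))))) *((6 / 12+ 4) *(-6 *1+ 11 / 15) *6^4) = 524597920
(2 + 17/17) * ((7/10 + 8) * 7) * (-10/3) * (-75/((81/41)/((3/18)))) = 208075/54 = 3853.24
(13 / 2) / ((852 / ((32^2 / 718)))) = 832 / 76467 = 0.01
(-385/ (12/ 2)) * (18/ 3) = -385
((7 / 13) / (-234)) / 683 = -0.00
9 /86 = 0.10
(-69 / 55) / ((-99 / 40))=184 / 363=0.51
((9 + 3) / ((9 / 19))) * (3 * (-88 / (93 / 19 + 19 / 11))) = -174724 / 173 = -1009.97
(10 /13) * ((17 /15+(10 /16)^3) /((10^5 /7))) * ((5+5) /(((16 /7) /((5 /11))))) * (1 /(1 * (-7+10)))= 518371 /10543104000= 0.00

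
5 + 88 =93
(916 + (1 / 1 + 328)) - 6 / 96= 19919 / 16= 1244.94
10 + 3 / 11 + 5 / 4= 507 / 44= 11.52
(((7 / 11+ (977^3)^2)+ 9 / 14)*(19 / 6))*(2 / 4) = 848243322272735102319 / 616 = 1377018380312881659.61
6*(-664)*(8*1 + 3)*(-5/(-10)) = -21912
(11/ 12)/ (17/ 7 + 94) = 77/ 8100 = 0.01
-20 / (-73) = 20 / 73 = 0.27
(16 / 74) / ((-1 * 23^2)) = -8 / 19573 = -0.00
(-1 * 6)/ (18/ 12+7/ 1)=-12/ 17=-0.71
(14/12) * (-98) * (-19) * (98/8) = 26611.08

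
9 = 9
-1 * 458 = -458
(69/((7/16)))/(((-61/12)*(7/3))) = -39744/2989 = -13.30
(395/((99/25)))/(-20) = -1975/396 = -4.99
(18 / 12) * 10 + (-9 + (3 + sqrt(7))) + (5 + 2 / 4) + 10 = 27.15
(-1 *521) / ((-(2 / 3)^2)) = 4689 / 4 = 1172.25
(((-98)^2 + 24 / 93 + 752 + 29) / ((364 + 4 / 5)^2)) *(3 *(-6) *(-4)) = 8048575 / 1432448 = 5.62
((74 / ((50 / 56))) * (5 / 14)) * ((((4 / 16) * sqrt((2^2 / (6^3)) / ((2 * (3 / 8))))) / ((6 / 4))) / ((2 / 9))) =37 * sqrt(2) / 15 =3.49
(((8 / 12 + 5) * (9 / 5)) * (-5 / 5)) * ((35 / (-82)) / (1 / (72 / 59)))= 12852 / 2419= 5.31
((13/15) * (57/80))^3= 0.24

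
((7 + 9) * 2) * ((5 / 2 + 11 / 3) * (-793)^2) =372278608 / 3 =124092869.33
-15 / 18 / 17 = -5 / 102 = -0.05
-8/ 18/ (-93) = 4/ 837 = 0.00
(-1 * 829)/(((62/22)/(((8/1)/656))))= -9119/2542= -3.59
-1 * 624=-624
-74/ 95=-0.78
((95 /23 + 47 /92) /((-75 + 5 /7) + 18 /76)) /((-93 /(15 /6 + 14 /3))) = 2442013 /505582596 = 0.00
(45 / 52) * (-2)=-45 / 26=-1.73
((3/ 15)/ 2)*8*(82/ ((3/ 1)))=328/ 15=21.87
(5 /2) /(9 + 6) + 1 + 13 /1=85 /6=14.17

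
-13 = -13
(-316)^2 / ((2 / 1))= 49928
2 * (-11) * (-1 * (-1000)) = -22000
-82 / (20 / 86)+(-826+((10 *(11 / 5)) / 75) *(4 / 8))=-88384 / 75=-1178.45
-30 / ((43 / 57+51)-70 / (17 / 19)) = 2907 / 2566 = 1.13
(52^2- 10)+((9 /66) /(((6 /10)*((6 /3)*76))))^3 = 100738712887421 /37393731584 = 2694.00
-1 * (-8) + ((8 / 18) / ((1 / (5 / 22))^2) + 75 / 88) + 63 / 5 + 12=33.48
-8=-8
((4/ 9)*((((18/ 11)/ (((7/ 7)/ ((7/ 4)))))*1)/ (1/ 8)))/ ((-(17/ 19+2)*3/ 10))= -4256/ 363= -11.72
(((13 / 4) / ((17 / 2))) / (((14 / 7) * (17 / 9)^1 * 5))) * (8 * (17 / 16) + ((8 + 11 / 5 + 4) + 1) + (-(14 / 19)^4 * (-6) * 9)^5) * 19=44949560049529164846889369855234209 / 114352656097166125451365986200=393078.41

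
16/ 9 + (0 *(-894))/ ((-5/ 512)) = 16/ 9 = 1.78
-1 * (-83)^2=-6889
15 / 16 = 0.94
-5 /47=-0.11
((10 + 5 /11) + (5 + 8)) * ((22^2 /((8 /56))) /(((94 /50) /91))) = 180780600 /47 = 3846395.74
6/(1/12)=72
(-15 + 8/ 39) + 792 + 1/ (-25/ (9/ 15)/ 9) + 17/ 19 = 72051493/ 92625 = 777.88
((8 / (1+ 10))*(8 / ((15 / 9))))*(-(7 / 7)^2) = -192 / 55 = -3.49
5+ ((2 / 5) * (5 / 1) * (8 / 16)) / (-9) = 44 / 9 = 4.89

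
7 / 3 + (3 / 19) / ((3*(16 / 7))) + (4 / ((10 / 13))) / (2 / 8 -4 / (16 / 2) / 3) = 64.76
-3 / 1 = -3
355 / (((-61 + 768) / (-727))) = -258085 / 707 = -365.04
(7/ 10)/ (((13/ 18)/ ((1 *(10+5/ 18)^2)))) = 47915/ 468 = 102.38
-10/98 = -5/49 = -0.10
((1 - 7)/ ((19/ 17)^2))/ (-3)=578/ 361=1.60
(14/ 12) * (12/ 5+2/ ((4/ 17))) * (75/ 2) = 476.88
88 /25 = 3.52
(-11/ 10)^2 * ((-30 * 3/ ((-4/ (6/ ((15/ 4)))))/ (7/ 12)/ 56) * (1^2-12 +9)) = -3267/ 1225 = -2.67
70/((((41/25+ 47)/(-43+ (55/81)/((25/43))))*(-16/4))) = 15.05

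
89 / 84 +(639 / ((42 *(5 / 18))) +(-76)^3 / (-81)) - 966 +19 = 51350783 / 11340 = 4528.29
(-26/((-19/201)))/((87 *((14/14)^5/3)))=5226/551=9.48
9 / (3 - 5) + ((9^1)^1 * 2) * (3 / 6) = 9 / 2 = 4.50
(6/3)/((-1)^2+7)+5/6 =13/12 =1.08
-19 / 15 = -1.27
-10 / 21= -0.48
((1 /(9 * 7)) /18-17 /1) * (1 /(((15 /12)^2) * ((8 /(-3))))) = 4.08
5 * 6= 30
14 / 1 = 14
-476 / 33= -14.42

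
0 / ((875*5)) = 0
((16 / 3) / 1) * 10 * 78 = 4160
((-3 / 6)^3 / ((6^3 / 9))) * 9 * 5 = -0.23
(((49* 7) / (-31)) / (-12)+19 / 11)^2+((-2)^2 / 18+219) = 226.24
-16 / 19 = -0.84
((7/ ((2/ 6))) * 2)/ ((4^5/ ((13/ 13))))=21/ 512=0.04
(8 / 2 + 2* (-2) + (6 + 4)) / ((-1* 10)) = -1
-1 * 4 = -4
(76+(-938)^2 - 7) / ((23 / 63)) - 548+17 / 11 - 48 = 609629312 / 253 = 2409602.02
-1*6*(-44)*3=792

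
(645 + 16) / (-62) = -661 / 62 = -10.66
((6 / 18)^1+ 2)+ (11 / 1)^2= 370 / 3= 123.33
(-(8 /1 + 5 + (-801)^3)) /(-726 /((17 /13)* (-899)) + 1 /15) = 117814137837060 /156853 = 751111791.53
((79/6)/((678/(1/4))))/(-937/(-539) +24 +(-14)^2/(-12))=42581/82488192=0.00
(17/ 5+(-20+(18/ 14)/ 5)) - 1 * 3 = -677/ 35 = -19.34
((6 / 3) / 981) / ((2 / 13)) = 13 / 981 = 0.01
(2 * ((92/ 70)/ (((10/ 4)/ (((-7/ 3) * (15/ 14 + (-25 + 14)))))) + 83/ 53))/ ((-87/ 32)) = -24477248/ 2420775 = -10.11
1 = 1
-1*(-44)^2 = -1936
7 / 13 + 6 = 85 / 13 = 6.54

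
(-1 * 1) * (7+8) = -15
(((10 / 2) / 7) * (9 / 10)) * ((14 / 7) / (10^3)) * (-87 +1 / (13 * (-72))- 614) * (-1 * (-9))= -5905233 / 728000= -8.11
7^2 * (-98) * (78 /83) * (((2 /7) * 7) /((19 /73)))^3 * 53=-61780468215648 /569297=-108520628.45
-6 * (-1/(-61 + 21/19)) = -57/569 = -0.10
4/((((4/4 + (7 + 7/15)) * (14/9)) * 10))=27/889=0.03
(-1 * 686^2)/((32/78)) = -1147077.75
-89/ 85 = -1.05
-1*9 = -9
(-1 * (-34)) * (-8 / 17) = -16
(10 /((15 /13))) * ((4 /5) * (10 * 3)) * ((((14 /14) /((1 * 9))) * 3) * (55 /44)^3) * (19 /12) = 30875 /144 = 214.41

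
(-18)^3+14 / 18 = -52481 / 9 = -5831.22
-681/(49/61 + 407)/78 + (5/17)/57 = -3394621/208908648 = -0.02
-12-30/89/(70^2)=-523323/43610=-12.00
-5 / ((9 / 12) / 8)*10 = -1600 / 3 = -533.33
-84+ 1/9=-755/9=-83.89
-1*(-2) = 2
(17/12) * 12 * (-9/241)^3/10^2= -12393/1399752100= -0.00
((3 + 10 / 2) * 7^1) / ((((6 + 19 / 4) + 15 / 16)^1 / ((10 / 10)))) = 896 / 187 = 4.79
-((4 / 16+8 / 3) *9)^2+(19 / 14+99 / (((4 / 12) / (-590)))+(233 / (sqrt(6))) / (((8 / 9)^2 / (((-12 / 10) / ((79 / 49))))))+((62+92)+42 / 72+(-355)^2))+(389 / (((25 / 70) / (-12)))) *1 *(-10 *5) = 202870711 / 336 - 924777 *sqrt(6) / 25280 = 603692.27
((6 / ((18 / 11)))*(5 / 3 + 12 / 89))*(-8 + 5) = -5291 / 267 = -19.82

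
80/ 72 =10/ 9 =1.11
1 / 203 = 0.00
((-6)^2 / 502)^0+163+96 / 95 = 15676 / 95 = 165.01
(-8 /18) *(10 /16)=-5 /18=-0.28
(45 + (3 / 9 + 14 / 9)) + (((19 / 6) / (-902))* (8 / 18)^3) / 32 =92496473 / 1972674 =46.89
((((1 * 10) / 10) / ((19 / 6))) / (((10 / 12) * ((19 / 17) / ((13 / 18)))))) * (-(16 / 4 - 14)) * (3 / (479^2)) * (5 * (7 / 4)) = 23205 / 82828201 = 0.00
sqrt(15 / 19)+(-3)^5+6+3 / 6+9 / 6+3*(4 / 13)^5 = -87250783 / 371293+sqrt(285) / 19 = -234.10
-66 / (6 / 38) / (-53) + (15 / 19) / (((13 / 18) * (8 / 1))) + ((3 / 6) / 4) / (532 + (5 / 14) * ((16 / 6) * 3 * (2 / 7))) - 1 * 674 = -1820938213093 / 2734238624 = -665.98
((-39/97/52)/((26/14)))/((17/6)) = -63/42874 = -0.00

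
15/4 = 3.75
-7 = -7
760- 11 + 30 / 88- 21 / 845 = 27859571 / 37180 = 749.32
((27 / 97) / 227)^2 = 729 / 484836361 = 0.00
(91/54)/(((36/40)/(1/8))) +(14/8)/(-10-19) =9793/56376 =0.17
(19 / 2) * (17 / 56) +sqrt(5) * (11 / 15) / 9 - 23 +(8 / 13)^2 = -19.56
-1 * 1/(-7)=0.14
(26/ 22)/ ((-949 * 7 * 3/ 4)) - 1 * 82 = -1382770/ 16863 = -82.00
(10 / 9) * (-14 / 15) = -28 / 27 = -1.04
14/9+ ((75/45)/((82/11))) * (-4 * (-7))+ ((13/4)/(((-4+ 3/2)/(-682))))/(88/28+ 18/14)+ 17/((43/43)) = 415154/1845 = 225.02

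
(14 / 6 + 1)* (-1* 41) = -136.67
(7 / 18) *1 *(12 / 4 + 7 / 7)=14 / 9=1.56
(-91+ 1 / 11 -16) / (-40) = 147 / 55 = 2.67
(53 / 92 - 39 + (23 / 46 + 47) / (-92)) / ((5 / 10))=-7165 / 92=-77.88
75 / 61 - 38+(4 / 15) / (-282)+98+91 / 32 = 264521261 / 4128480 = 64.07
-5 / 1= -5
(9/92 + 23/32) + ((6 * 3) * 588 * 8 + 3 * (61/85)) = 5297266093/62560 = 84674.97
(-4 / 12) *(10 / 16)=-5 / 24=-0.21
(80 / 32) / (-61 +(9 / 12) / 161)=-1610 / 39281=-0.04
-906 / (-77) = 906 / 77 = 11.77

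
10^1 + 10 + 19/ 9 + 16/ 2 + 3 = 298/ 9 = 33.11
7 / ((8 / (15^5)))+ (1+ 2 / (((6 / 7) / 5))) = 15947179 / 24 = 664465.79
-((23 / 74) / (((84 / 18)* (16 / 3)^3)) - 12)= 50919609 / 4243456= 12.00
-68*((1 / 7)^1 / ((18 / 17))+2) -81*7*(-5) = 169459 / 63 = 2689.83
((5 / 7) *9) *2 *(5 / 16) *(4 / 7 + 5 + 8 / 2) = 15075 / 392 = 38.46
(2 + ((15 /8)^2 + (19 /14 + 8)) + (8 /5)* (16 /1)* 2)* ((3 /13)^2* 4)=1332027 /94640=14.07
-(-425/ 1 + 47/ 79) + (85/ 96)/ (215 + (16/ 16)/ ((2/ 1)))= 693633979/ 1634352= 424.41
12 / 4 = 3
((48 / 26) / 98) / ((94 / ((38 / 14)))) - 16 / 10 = -1676014 / 1047865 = -1.60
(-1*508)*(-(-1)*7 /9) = -3556 /9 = -395.11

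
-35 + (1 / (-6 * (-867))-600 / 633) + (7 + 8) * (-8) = -171171599 / 1097622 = -155.95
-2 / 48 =-1 / 24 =-0.04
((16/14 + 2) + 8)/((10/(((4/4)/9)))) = 0.12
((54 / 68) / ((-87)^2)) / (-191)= -3 / 5461454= -0.00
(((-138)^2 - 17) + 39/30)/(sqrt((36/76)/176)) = 380566 * sqrt(209)/15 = 366785.26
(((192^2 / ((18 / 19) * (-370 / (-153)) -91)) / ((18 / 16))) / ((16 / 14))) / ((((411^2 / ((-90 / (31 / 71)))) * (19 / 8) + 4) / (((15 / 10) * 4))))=105205596160 / 105368742771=1.00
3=3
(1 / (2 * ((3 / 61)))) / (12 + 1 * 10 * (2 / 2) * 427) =61 / 25692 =0.00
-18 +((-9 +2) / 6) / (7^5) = -259309 / 14406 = -18.00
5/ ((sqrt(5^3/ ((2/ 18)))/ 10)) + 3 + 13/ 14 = 2 * sqrt(5)/ 3 + 55/ 14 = 5.42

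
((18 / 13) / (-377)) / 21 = -6 / 34307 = -0.00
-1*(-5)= 5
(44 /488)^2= 121 /14884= 0.01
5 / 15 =1 / 3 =0.33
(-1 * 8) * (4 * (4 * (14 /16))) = -112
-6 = -6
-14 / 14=-1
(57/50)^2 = 3249/2500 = 1.30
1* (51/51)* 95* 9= 855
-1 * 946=-946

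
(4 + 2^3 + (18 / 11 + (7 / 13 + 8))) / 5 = 3171 / 715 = 4.43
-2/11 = -0.18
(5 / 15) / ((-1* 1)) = -1 / 3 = -0.33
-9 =-9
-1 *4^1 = -4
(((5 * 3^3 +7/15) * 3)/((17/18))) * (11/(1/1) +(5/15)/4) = 405384/85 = 4769.22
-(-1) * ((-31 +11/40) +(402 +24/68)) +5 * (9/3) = 262907/680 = 386.63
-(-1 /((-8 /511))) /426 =-0.15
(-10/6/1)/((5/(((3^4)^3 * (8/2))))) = -708588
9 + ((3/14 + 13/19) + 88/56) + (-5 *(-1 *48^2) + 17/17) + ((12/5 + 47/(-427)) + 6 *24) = 947497787/81130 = 11678.76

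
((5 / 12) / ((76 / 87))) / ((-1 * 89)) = -145 / 27056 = -0.01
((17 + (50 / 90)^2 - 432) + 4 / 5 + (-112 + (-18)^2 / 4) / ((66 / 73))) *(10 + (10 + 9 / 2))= -195670573 / 17820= -10980.39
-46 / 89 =-0.52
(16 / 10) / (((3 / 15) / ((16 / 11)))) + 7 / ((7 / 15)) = 293 / 11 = 26.64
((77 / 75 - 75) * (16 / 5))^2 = 7879757824 / 140625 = 56033.83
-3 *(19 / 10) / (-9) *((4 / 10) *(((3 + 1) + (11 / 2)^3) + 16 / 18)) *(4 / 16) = 234289 / 21600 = 10.85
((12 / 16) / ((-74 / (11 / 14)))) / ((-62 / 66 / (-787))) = -857043 / 128464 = -6.67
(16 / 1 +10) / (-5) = -26 / 5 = -5.20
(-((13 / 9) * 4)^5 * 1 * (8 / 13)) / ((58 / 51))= -1988759552 / 570807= -3484.12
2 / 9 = 0.22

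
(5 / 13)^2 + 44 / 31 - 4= -12745 / 5239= -2.43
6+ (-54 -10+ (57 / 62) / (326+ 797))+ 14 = -3063487 / 69626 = -44.00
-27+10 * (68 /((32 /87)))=7287 /4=1821.75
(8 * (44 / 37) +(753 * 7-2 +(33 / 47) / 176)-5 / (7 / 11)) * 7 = 1026555977 / 27824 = 36894.62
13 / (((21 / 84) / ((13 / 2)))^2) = 8788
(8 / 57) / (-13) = -0.01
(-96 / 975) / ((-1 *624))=2 / 12675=0.00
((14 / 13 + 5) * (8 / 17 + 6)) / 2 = 4345 / 221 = 19.66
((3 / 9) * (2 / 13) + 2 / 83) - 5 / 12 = -1473 / 4316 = -0.34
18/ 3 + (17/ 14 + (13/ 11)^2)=14587/ 1694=8.61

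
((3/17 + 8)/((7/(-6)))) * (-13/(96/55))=99385/1904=52.20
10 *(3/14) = 15/7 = 2.14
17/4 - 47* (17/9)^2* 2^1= -107287/324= -331.13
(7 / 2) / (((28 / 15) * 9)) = 5 / 24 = 0.21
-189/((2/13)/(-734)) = 901719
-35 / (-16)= 35 / 16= 2.19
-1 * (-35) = 35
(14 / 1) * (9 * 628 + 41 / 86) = 3402791 / 43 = 79134.67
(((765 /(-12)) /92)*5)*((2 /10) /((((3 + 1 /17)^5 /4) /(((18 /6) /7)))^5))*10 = -1787884638030843767054952272479235025 /23993392431552255524550165332958815310560886784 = -0.00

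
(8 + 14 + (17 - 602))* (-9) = 5067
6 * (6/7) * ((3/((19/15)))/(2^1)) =810/133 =6.09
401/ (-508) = -401/ 508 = -0.79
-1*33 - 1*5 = -38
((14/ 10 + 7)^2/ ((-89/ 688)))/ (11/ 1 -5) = -202272/ 2225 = -90.91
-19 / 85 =-0.22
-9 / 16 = -0.56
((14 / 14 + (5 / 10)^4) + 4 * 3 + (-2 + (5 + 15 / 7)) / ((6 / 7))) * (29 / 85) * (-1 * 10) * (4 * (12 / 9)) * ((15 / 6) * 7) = -309575 / 51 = -6070.10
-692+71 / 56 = -38681 / 56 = -690.73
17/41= 0.41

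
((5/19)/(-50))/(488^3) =-1/22080711680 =-0.00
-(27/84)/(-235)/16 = 9/105280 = 0.00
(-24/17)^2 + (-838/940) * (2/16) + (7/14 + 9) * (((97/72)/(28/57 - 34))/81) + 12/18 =256568438443/100868444640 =2.54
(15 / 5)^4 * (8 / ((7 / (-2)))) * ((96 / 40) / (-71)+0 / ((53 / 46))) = 15552 / 2485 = 6.26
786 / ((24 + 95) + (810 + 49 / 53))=20829 / 24643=0.85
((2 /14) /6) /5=0.00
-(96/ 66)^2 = -256/ 121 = -2.12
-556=-556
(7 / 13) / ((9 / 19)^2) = 2527 / 1053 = 2.40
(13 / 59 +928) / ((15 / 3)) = 10953 / 59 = 185.64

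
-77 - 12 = -89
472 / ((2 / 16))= 3776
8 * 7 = 56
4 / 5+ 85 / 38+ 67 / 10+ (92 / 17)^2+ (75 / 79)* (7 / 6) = 34817323 / 867578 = 40.13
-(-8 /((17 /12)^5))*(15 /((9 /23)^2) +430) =1050992640 /1419857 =740.21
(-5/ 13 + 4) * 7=329/ 13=25.31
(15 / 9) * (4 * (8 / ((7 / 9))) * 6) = 2880 / 7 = 411.43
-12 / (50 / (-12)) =72 / 25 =2.88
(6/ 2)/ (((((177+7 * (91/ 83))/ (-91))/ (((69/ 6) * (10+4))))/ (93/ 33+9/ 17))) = -1141854987/ 1433168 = -796.73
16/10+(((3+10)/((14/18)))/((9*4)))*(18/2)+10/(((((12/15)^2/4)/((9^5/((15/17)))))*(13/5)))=2927856767/1820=1608712.51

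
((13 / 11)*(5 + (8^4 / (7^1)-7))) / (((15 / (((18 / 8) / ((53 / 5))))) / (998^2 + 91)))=9714306.04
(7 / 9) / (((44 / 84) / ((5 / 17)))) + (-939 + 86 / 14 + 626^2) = 390943.58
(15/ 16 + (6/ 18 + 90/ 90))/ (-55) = -109/ 2640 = -0.04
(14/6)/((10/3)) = 7/10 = 0.70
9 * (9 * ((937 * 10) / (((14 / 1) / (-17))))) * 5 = -32256225 / 7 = -4608032.14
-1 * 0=0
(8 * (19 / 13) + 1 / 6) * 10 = 4625 / 39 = 118.59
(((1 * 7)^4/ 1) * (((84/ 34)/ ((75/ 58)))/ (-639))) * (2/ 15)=-3899224/ 4073625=-0.96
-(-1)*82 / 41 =2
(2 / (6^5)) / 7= 1 / 27216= 0.00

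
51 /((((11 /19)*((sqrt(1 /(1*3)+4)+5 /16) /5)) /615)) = -715122000 /35783+762796800*sqrt(39) /35783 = 113141.51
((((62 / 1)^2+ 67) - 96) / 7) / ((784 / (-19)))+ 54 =31981 / 784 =40.79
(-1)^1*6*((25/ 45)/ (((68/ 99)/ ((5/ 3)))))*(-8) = 1100/ 17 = 64.71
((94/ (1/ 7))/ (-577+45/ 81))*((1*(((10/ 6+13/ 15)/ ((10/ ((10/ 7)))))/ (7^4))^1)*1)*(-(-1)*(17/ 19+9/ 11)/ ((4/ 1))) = -25239/ 342550670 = -0.00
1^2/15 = 0.07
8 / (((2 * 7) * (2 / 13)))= 26 / 7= 3.71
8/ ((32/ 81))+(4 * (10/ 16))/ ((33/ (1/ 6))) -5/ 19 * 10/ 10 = 20.00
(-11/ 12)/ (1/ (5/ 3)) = -55/ 36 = -1.53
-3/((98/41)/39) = -4797/98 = -48.95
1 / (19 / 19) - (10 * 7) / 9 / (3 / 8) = -19.74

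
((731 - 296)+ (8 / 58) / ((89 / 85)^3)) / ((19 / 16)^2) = 2277283951360 / 7380320461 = 308.56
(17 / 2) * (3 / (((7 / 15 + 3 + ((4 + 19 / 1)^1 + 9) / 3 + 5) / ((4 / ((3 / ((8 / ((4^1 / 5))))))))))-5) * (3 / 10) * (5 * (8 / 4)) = -42585 / 574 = -74.19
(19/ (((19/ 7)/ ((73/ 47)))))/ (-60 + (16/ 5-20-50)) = -2555/ 29798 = -0.09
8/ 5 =1.60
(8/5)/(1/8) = 64/5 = 12.80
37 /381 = 0.10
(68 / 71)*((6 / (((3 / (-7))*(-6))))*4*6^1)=3808 / 71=53.63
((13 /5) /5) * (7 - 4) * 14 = 546 /25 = 21.84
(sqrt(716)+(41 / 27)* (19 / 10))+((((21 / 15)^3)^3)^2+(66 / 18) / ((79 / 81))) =460.28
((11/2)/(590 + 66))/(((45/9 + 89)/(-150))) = -0.01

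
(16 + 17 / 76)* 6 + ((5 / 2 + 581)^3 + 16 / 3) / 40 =90593272343 / 18240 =4966736.42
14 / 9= 1.56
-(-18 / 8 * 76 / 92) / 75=57 / 2300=0.02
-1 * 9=-9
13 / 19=0.68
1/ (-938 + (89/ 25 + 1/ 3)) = -75/ 70058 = -0.00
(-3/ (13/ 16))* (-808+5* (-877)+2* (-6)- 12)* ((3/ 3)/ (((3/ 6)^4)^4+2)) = 5470420992/ 567983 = 9631.31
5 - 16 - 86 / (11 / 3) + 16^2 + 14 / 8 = 9825 / 44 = 223.30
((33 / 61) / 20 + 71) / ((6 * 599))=86653 / 4384680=0.02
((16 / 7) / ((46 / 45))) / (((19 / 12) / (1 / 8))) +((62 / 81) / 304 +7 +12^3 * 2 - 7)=6850948703 / 1982232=3456.18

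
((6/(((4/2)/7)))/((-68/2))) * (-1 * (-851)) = -17871/34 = -525.62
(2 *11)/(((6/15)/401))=22055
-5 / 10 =-1 / 2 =-0.50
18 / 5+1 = 23 / 5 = 4.60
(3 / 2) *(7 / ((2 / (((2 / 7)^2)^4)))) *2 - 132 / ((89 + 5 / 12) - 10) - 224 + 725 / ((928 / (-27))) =-246.76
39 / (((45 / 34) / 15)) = 442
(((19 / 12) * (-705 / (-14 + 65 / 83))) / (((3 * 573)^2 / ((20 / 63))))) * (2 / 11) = 3705950 / 2246423406381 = 0.00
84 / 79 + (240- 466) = -17770 / 79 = -224.94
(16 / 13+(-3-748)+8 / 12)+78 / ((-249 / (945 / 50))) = -12220048 / 16185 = -755.02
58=58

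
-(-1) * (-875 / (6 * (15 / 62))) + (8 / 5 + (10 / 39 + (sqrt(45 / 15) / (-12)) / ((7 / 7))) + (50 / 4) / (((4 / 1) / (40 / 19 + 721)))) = 1658.64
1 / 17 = 0.06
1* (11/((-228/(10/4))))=-55/456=-0.12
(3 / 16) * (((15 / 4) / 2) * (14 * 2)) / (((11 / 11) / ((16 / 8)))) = 315 / 16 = 19.69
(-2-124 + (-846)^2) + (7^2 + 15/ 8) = 5725127/ 8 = 715640.88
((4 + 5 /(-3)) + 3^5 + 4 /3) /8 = 185 /6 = 30.83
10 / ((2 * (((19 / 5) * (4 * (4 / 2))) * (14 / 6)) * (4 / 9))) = 675 / 4256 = 0.16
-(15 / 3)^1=-5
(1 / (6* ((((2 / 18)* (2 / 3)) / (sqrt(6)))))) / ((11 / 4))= 9* sqrt(6) / 11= 2.00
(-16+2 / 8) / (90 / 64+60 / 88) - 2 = -334 / 35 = -9.54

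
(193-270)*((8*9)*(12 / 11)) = -6048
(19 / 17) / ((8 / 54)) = 513 / 68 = 7.54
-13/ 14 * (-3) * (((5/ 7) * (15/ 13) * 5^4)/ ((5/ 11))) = 309375/ 98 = 3156.89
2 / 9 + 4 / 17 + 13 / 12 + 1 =1555 / 612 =2.54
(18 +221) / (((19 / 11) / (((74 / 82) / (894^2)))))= 0.00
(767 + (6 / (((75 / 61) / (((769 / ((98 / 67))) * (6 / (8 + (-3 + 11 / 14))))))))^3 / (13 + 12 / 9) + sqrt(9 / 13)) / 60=sqrt(13) / 260 + 1986886962397948139803 / 90720177187500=21901268.55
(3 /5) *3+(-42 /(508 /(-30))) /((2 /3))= 7011 /1270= 5.52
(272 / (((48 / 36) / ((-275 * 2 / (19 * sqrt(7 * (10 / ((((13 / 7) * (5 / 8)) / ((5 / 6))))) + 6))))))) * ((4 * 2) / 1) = -448800 * sqrt(85566) / 20843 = -6298.59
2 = 2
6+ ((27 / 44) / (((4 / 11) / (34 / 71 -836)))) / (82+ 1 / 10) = -11.17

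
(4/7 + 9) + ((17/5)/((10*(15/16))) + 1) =28702/2625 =10.93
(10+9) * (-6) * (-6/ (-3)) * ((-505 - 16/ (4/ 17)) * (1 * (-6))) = -783864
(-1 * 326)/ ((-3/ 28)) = 9128/ 3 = 3042.67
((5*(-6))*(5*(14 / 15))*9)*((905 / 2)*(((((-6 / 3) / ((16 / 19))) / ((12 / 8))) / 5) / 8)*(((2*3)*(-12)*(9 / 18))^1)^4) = 37906308720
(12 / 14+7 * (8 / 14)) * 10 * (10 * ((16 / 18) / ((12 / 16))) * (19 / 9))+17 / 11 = 22768117 / 18711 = 1216.83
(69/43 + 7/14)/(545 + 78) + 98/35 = 750997/267890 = 2.80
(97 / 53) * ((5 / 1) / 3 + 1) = 776 / 159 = 4.88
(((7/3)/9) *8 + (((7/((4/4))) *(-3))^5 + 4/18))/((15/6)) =-44108266/27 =-1633639.48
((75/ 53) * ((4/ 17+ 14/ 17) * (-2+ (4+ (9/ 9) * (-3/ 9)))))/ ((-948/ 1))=-0.00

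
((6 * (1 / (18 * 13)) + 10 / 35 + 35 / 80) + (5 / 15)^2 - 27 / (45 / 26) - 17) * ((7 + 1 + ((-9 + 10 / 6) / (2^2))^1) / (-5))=76945459 / 1965600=39.15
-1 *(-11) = 11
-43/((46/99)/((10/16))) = -21285/368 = -57.84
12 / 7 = 1.71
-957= -957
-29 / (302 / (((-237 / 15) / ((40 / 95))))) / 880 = 43529 / 10630400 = 0.00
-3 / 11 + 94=1031 / 11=93.73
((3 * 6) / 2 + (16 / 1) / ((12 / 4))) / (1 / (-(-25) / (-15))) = -215 / 9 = -23.89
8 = 8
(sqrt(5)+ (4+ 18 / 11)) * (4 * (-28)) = -6944 / 11-112 * sqrt(5) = -881.71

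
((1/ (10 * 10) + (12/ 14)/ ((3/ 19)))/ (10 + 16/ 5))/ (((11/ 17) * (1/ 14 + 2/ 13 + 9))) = 280449/ 4063180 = 0.07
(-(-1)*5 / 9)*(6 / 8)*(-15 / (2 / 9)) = -225 / 8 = -28.12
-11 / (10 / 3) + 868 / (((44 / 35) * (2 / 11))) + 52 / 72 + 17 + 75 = 349823 / 90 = 3886.92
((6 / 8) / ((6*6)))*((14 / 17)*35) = 245 / 408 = 0.60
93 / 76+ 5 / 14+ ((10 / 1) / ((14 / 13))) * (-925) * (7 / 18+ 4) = -180487681 / 4788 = -37695.84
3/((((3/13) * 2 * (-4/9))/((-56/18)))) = 45.50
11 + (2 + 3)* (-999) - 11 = -4995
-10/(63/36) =-40/7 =-5.71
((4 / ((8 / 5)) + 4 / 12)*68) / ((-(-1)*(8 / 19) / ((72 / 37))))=32946 / 37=890.43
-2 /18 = -1 /9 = -0.11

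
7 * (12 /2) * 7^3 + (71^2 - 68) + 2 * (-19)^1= 19341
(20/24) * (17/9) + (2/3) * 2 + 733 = 39739/54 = 735.91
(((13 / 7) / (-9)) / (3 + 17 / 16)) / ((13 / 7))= -16 / 585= -0.03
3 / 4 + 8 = 35 / 4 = 8.75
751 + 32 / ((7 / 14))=815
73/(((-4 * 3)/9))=-219/4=-54.75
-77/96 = -0.80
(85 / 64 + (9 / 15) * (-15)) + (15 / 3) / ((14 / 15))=-1037 / 448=-2.31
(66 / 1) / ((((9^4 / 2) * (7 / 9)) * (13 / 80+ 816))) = 3520 / 111063393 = 0.00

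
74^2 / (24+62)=2738 / 43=63.67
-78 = -78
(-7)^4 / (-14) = -343 / 2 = -171.50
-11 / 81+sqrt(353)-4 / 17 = -511 / 1377+sqrt(353) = 18.42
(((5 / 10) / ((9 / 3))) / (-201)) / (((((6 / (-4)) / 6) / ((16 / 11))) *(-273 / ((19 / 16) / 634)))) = -19 / 574026453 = -0.00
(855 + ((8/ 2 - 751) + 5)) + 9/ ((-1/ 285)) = -2452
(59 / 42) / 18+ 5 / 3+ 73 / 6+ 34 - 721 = -508855 / 756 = -673.09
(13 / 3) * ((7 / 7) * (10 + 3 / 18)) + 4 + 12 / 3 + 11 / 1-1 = 1117 / 18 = 62.06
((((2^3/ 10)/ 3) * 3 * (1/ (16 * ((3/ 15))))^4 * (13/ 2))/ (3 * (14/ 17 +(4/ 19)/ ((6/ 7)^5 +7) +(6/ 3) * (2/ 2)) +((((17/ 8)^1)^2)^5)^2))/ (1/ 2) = 4632546612736530841600000/ 164651660002453939705649309474003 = 0.00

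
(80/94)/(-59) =-40/2773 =-0.01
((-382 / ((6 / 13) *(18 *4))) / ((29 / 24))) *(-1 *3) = 2483 / 87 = 28.54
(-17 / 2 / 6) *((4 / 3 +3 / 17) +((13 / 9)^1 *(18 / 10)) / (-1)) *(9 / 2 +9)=417 / 20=20.85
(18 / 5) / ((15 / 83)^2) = 13778 / 125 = 110.22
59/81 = 0.73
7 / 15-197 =-2948 / 15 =-196.53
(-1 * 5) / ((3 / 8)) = -40 / 3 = -13.33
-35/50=-7/10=-0.70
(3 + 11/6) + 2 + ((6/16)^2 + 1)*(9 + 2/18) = 4961/288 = 17.23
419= 419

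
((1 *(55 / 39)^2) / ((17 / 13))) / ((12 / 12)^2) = 3025 / 1989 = 1.52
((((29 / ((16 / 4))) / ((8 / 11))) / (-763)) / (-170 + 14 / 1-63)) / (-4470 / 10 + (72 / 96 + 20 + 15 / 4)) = -319 / 2259151440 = -0.00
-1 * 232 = -232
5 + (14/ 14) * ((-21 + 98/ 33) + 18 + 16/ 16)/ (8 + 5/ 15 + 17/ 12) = 6563/ 1287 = 5.10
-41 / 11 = -3.73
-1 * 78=-78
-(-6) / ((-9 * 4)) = -1 / 6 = -0.17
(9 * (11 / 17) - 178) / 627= -2927 / 10659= -0.27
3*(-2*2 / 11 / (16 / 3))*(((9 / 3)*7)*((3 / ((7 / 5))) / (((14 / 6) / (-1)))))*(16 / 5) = 972 / 77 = 12.62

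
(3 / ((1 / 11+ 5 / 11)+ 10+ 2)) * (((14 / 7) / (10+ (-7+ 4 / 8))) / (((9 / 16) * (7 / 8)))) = 2816 / 10143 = 0.28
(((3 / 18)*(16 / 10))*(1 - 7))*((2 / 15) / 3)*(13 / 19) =-0.05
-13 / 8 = -1.62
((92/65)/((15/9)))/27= 92/2925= 0.03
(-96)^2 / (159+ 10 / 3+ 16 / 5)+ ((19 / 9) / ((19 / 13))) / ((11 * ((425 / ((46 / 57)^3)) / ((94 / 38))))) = 20466291304526968 / 367602970524075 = 55.67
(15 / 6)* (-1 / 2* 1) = -5 / 4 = -1.25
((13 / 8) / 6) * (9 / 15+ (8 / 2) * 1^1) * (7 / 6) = 1.45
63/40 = 1.58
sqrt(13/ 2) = sqrt(26)/ 2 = 2.55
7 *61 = 427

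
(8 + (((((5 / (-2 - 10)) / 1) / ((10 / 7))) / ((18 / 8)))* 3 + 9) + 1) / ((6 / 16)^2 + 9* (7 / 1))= 10144 / 36369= 0.28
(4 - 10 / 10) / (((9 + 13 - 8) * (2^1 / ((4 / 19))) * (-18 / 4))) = -2 / 399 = -0.01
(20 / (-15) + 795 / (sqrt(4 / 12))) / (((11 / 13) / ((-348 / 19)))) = 6032 / 209 - 3596580 * sqrt(3) / 209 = -29777.16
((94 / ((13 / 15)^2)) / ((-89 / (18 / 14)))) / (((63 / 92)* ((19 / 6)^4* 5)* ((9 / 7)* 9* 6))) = -1037760 / 13721107127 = -0.00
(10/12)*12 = 10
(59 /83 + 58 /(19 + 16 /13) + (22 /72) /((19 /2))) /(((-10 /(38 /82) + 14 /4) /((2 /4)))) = -0.10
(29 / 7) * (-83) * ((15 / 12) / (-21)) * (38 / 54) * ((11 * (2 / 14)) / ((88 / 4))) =228665 / 222264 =1.03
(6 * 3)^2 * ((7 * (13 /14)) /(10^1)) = 1053 /5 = 210.60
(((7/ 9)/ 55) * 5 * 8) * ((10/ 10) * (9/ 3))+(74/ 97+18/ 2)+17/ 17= 39884/ 3201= 12.46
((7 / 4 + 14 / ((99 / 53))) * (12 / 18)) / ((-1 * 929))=-3661 / 551826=-0.01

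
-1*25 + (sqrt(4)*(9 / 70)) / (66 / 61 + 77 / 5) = -879176 / 35189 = -24.98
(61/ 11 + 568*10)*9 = 562869/ 11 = 51169.91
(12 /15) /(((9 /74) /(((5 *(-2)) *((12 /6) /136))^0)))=296 /45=6.58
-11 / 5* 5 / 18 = -11 / 18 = -0.61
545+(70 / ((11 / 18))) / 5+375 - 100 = 842.91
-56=-56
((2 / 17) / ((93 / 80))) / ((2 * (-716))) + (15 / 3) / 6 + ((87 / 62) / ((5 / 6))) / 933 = 734965321 / 880126890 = 0.84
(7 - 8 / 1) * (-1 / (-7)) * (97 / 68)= -97 / 476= -0.20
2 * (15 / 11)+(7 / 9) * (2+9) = 1117 / 99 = 11.28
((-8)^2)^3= 262144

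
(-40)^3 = -64000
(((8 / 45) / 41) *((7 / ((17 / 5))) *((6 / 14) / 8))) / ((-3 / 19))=-19 / 6273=-0.00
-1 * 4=-4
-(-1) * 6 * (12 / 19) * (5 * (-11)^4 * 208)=1096318080 / 19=57700951.58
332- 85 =247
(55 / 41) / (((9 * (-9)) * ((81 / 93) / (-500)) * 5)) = 170500 / 89667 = 1.90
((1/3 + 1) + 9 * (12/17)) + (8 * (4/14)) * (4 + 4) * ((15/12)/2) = 6824/357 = 19.11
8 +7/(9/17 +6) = 1007/111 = 9.07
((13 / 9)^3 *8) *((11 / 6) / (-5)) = -96668 / 10935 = -8.84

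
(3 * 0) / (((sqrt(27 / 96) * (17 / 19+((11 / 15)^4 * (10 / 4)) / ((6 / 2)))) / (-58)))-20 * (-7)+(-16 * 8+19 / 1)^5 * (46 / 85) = -8326670674.75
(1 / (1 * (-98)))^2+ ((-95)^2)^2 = 782251802501 / 9604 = 81450625.00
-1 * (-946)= 946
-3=-3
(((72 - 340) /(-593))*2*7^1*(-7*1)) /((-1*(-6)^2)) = 6566 /5337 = 1.23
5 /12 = 0.42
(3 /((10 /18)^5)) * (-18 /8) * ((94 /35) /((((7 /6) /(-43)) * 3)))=3222126783 /765625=4208.49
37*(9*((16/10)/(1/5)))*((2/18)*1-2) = -5032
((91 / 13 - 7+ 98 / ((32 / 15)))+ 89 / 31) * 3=72627 / 496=146.43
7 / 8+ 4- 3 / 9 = 109 / 24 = 4.54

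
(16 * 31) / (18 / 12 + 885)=992 / 1773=0.56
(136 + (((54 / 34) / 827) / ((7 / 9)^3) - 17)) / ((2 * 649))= 26084813 / 284511983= 0.09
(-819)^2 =670761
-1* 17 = -17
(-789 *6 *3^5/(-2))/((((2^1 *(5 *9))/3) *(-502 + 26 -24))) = -38.35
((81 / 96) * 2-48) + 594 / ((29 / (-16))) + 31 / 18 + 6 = -366.31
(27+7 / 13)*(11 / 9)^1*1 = 3938 / 117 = 33.66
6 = 6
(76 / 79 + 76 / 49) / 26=0.10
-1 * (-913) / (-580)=-913 / 580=-1.57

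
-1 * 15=-15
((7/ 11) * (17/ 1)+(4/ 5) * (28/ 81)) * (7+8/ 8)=395416/ 4455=88.76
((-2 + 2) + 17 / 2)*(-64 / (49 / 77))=-5984 / 7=-854.86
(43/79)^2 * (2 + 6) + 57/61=1258049/380701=3.30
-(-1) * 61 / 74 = 61 / 74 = 0.82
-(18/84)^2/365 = -0.00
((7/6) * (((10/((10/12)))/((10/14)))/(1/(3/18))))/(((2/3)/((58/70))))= 203/50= 4.06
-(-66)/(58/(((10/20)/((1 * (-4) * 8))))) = -33/1856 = -0.02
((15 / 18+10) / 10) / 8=13 / 96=0.14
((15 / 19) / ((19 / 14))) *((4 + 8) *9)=22680 / 361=62.83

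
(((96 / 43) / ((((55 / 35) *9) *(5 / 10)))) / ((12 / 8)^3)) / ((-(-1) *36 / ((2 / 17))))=1792 / 5861889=0.00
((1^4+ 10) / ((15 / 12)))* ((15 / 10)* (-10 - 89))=-6534 / 5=-1306.80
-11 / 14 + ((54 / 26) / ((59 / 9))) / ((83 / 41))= -560789 / 891254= -0.63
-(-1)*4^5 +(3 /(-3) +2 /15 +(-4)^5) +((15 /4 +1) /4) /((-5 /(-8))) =31 /30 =1.03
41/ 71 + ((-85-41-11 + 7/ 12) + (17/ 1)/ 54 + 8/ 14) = -134.95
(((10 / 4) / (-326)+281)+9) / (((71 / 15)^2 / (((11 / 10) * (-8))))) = -93592125 / 821683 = -113.90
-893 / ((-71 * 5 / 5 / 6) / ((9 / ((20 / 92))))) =1109106 / 355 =3124.24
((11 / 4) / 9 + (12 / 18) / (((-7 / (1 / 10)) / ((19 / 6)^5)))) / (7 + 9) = -2226619 / 13063680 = -0.17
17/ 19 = 0.89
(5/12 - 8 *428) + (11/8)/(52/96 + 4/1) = -4477651/1308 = -3423.28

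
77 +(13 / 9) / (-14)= 9689 / 126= 76.90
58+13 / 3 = 62.33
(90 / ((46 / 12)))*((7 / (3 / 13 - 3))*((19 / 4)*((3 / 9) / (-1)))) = 8645 / 92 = 93.97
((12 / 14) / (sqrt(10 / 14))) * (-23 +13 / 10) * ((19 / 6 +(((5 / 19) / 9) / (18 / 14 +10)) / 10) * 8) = -10609936 * sqrt(35) / 112575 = -557.58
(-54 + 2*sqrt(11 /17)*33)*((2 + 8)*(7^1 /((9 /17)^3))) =-687820 /27 + 445060*sqrt(187) /243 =-429.12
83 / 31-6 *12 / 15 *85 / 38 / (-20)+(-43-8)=-47.79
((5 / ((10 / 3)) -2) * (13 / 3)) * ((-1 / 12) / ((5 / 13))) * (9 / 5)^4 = 123201 / 25000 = 4.93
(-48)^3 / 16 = -6912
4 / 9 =0.44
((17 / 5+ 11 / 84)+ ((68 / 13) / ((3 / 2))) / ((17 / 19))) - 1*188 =-985921 / 5460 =-180.57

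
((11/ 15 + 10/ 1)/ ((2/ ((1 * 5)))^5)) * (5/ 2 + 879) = 177401875/ 192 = 923968.10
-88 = -88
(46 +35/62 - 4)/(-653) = -2639/40486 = -0.07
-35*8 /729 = -280 /729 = -0.38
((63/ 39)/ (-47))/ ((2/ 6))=-0.10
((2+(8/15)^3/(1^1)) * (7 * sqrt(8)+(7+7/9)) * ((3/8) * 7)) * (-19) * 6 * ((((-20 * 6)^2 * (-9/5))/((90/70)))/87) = 1514446528/1305+1514446528 * sqrt(2)/725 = 4114634.48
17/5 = 3.40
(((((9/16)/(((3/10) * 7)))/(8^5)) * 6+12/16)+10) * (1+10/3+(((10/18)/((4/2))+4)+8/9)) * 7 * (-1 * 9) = -1686609423/262144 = -6433.90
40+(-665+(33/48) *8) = -619.50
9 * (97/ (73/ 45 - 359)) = -39285/ 16082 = -2.44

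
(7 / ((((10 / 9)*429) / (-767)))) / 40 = -1239 / 4400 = -0.28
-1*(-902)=902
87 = 87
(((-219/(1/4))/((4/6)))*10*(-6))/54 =1460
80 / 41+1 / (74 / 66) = 4313 / 1517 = 2.84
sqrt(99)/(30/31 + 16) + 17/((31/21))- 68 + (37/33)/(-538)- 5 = -33840271/550374 + 93*sqrt(11)/526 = -60.90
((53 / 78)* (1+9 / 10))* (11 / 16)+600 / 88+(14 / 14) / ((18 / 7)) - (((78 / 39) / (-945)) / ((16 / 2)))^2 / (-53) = 3506336706857 / 433167134400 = 8.09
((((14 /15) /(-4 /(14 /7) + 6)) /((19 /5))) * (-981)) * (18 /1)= -20601 /19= -1084.26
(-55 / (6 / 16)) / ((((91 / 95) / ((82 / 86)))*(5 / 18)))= -2056560 / 3913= -525.57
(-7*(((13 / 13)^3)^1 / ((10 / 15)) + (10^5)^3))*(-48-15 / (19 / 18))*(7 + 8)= 6532105263157904535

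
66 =66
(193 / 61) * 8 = 25.31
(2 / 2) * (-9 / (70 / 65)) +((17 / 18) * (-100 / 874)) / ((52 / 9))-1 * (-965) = 152168291 / 159068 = 956.62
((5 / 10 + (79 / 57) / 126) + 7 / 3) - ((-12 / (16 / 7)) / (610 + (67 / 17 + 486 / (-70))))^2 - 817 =-677968126939746607 / 832725352376064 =-814.16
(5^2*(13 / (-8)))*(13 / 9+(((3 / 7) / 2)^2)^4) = -6235227952525 / 106256812032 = -58.68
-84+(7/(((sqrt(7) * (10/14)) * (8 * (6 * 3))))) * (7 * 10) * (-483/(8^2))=-84- 7889 * sqrt(7)/1536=-97.59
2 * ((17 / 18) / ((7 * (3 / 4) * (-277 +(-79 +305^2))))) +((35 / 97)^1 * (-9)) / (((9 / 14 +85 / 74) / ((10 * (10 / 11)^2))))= -178614412332397 / 11922885652986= -14.98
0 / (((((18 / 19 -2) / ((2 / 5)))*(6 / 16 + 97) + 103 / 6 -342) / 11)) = 0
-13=-13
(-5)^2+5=30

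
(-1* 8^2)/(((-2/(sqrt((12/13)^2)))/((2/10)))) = 384/65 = 5.91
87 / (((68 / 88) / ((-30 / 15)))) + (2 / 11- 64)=-54042 / 187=-288.99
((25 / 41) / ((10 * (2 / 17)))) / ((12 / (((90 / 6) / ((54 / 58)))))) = 12325 / 17712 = 0.70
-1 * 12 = -12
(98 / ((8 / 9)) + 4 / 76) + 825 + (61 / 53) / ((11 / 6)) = 41469205 / 44308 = 935.93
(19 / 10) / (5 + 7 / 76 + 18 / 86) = 31046 / 86625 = 0.36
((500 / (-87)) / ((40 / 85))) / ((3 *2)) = -2.04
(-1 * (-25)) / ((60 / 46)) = 115 / 6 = 19.17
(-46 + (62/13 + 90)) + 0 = 634/13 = 48.77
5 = 5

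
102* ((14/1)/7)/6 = 34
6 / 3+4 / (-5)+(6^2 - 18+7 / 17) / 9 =2483 / 765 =3.25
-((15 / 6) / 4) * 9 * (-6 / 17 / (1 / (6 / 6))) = 135 / 68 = 1.99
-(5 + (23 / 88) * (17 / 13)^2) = -81007 / 14872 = -5.45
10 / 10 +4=5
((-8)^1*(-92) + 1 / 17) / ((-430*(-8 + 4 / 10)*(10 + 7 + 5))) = 291 / 28424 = 0.01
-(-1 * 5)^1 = 5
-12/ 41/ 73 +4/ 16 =2945/ 11972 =0.25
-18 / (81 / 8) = -1.78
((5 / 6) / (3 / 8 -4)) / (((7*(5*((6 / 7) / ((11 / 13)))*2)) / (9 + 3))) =-44 / 1131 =-0.04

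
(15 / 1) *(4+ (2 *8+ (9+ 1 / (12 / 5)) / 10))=2513 / 8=314.12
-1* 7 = -7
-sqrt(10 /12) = -sqrt(30) /6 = -0.91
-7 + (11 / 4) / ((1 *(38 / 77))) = -217 / 152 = -1.43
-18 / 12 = -3 / 2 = -1.50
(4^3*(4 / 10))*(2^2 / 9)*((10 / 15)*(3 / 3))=1024 / 135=7.59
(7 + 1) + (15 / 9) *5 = 49 / 3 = 16.33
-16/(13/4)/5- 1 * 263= -17159/65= -263.98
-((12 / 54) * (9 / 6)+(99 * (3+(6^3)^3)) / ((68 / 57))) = -170605366439 / 204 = -836300815.88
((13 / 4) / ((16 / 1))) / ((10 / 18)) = 117 / 320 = 0.37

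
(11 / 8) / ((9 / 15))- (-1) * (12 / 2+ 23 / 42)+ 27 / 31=9.71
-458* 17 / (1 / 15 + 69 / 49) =-2861355 / 542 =-5279.25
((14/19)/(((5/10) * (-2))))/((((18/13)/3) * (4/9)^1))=-273/76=-3.59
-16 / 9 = -1.78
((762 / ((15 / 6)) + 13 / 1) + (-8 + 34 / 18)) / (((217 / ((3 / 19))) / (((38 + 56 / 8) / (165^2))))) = 14026 / 37416225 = 0.00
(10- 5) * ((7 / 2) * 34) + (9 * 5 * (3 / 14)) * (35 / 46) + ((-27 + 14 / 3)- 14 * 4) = 144625 / 276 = 524.00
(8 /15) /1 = 8 /15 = 0.53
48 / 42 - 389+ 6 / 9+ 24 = -7627 / 21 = -363.19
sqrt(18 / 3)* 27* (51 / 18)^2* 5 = 4335* sqrt(6) / 4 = 2654.63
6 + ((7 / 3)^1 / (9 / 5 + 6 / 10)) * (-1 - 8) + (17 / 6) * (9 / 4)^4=35771 / 512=69.87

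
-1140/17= -67.06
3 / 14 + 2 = 31 / 14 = 2.21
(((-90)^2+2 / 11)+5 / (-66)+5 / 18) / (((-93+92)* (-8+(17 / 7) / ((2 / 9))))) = -11227132 / 4059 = -2765.98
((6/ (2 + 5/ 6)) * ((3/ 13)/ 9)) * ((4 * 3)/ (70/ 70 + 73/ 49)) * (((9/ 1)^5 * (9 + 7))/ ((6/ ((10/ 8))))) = 694416240/ 13481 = 51510.74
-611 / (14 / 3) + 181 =701 / 14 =50.07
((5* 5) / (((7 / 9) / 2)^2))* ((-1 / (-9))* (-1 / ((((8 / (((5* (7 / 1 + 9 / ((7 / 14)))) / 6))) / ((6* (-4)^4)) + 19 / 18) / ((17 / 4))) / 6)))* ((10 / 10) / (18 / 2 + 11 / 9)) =-1858950000 / 42836143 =-43.40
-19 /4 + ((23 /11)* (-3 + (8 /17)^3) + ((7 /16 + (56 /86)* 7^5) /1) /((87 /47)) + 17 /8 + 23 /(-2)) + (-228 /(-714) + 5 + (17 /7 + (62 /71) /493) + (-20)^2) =10128688131189203 /1607694510576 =6300.13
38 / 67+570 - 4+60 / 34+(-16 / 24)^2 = 5830526 / 10251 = 568.78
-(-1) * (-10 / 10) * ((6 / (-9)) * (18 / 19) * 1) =12 / 19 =0.63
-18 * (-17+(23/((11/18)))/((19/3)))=41598/209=199.03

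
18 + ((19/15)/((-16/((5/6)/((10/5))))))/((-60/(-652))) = 152423/8640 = 17.64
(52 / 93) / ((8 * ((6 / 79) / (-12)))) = -11.04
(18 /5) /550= 9 /1375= 0.01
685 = 685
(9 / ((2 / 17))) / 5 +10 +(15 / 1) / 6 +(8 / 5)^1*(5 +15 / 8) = 194 / 5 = 38.80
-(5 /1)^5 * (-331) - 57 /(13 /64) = 13443227 /13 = 1034094.38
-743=-743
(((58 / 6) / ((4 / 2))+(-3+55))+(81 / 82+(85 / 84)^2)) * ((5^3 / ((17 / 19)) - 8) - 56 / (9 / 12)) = 49521794941 / 14754096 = 3356.48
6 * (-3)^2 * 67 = 3618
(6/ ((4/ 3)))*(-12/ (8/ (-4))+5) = 99/ 2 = 49.50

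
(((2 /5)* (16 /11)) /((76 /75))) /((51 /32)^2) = 40960 /181203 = 0.23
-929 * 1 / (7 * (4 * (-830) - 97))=929 / 23919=0.04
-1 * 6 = -6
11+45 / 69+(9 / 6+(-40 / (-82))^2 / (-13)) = 13202665 / 1005238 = 13.13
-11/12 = -0.92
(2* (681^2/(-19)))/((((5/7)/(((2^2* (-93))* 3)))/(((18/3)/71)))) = 6445487.20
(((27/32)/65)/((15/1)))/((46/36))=81/119600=0.00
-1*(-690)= 690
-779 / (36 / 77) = -59983 / 36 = -1666.19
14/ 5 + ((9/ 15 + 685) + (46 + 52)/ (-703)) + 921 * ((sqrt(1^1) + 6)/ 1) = 25080441/ 3515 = 7135.26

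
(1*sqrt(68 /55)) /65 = 2*sqrt(935) /3575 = 0.02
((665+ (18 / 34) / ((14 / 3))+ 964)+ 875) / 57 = 595979 / 13566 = 43.93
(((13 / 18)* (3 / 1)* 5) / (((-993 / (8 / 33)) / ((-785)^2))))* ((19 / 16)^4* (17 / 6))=-88739299338625 / 9663971328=-9182.49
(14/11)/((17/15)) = 210/187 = 1.12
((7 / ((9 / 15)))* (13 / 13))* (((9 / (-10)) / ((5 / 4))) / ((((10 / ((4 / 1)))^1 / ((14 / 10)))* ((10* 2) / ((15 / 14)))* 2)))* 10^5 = -12600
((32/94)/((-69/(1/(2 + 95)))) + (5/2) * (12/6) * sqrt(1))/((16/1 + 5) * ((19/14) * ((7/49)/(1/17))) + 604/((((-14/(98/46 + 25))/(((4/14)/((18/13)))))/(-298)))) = 154138222/2220991594805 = 0.00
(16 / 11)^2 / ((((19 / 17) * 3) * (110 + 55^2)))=0.00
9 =9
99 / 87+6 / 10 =252 / 145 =1.74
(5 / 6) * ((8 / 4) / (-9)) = -0.19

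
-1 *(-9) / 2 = 9 / 2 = 4.50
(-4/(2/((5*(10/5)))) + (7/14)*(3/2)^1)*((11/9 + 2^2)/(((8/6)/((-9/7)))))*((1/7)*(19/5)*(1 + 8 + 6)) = 88407/112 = 789.35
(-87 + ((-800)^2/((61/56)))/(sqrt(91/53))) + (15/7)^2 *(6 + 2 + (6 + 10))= 1137/49 + 5120000 *sqrt(4823)/793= 448412.67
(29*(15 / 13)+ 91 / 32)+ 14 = 20927 / 416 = 50.31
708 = 708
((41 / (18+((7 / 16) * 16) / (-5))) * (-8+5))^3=-406.81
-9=-9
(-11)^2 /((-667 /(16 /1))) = -2.90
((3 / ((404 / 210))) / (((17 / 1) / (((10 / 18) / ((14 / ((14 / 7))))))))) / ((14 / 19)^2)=0.01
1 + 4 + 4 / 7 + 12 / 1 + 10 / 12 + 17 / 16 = 6541 / 336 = 19.47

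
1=1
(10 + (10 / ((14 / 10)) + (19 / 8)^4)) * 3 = 4211301 / 28672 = 146.88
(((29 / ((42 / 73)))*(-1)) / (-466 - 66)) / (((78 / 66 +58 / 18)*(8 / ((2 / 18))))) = 23287 / 77935872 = 0.00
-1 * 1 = -1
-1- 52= -53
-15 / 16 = -0.94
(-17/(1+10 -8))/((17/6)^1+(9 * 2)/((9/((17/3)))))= -2/5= -0.40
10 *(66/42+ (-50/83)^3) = 54146570/4002509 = 13.53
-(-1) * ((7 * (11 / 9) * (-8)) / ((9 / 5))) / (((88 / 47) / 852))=-467180 / 27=-17302.96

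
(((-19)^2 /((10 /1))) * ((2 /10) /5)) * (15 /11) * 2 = 1083 /275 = 3.94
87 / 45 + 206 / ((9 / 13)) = 13477 / 45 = 299.49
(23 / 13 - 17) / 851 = -198 / 11063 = -0.02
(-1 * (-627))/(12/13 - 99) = -2717/425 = -6.39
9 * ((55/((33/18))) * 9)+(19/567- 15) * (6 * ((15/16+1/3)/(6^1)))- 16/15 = 163970509/68040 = 2409.91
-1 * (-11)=11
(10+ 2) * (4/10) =24/5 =4.80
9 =9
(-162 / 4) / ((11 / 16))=-648 / 11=-58.91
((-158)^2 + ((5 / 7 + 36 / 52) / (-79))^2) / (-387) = -1290182499428 / 20000826027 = -64.51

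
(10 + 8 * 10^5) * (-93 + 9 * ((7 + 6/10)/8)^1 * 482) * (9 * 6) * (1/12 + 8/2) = 1421131443921/2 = 710565721960.50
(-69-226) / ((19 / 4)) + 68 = 112 / 19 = 5.89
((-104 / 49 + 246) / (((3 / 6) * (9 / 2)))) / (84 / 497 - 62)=-339380 / 193599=-1.75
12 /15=4 /5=0.80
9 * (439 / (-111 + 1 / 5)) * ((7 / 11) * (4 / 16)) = -138285 / 24376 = -5.67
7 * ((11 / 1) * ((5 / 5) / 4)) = 77 / 4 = 19.25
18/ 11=1.64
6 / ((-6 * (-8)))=1 / 8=0.12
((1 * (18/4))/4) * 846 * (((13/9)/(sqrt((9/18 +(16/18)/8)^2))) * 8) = 197964/11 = 17996.73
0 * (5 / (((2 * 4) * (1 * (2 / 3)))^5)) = 0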